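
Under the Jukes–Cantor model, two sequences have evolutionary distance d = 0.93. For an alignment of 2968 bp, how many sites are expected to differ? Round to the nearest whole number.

Invert JC69: p = (3/4)(1 − e^(−4d/3)) = 0.75 × (1 − e^(-1.24)) = 0.75 × (1 − 0.289384) = 0.532962.
Expected differing sites = pL ≈ 0.532962 × 2968 = 1581.831216 ≈ 1582.

1582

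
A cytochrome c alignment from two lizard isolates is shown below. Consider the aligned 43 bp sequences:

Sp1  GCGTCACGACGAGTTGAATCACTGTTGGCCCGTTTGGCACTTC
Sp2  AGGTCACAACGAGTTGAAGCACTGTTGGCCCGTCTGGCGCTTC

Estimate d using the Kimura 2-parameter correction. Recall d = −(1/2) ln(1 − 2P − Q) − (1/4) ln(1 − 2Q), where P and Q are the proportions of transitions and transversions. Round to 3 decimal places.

0.157

Of 43 sites, 4 differences are transitions and 2 are transversions, so P = 4/43 ≈ 0.093023 and Q = 2/43 ≈ 0.046512.
Under the Kimura two-parameter model, d = −½ ln(1 − 2P − Q) − ¼ ln(1 − 2Q).
1 − 2P − Q = 0.767442, giving −½ ln(0.767442) = 0.132346.
1 − 2Q = 0.906976, giving −¼ ln(0.906976) = 0.024410.
d = 0.132346 + 0.024410 = 0.156756.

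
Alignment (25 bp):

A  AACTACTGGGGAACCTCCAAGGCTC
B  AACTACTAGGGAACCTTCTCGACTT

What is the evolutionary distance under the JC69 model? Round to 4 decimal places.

The sequences differ at 6 of 25 sites (8, 17, 19, 20, 22, 25), so p = 6/25 = 0.24.
d = −(3/4) ln(1 − 4p/3) = −0.75 ln(1 − 0.32) = −0.75 ln(0.68)
  = −0.75 × (-0.385662) = 0.289247 substitutions/site.

0.2892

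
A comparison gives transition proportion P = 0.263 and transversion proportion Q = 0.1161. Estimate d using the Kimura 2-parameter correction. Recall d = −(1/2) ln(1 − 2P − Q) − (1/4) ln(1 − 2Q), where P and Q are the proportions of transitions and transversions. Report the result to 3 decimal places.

Under the Kimura two-parameter model, d = −½ ln(1 − 2P − Q) − ¼ ln(1 − 2Q).
1 − 2P − Q = 0.3579, giving −½ ln(0.3579) = 0.513751.
1 − 2Q = 0.7678, giving −¼ ln(0.7678) = 0.066056.
d = 0.513751 + 0.066056 = 0.579807.

0.580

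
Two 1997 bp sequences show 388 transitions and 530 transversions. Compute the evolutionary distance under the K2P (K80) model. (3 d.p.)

0.720

P = 388/1997 ≈ 0.194291 and Q = 530/1997 ≈ 0.265398.
Under the Kimura two-parameter model, d = −½ ln(1 − 2P − Q) − ¼ ln(1 − 2Q).
1 − 2P − Q = 0.34602, giving −½ ln(0.34602) = 0.530629.
1 − 2Q = 0.469204, giving −¼ ln(0.469204) = 0.189179.
d = 0.530629 + 0.189179 = 0.719808.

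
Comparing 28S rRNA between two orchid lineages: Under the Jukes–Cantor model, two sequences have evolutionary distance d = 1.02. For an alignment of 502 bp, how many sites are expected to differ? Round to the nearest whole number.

280

Invert JC69: p = (3/4)(1 − e^(−4d/3)) = 0.75 × (1 − e^(-1.36)) = 0.75 × (1 − 0.256661) = 0.557504.
Expected differing sites = pL ≈ 0.557504 × 502 = 279.867008 ≈ 280.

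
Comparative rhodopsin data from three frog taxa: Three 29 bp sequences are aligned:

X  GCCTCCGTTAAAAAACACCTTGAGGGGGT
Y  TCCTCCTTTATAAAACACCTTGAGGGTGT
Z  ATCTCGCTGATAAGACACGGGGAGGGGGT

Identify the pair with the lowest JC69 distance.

X–Y: 4/29 differ, p = 0.138, d = 0.152.
X–Z: 10/29 differ, p = 0.345, d = 0.462.
Y–Z: 10/29 differ, p = 0.345, d = 0.462.
The smallest distance is between X and Y.

X and Y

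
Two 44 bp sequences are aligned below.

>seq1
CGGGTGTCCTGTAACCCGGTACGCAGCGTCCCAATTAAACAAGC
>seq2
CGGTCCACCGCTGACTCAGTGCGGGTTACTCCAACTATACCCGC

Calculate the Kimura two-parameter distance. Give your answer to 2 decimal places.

Of 44 sites, 11 differences are transitions and 10 are transversions, so P = 11/44 = 0.25 and Q = 10/44 ≈ 0.227273.
Under the Kimura two-parameter model, d = −½ ln(1 − 2P − Q) − ¼ ln(1 − 2Q).
1 − 2P − Q = 0.272727, giving −½ ln(0.272727) = 0.649642.
1 − 2Q = 0.545454, giving −¼ ln(0.545454) = 0.151534.
d = 0.649642 + 0.151534 = 0.801176.

0.80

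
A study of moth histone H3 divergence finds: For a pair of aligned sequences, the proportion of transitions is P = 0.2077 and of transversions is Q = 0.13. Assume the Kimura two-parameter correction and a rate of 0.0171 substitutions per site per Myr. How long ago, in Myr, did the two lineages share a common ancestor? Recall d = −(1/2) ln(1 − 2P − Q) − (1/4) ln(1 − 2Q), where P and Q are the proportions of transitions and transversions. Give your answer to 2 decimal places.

13.73

Under the Kimura two-parameter model, d = −½ ln(1 − 2P − Q) − ¼ ln(1 − 2Q).
1 − 2P − Q = 0.4546, giving −½ ln(0.4546) = 0.394169.
1 − 2Q = 0.74, giving −¼ ln(0.74) = 0.075276.
d = 0.394169 + 0.075276 = 0.469445.
Under a molecular clock d = 2μt, so t = d/(2μ) = 0.469445 / (2 × 0.0171) = 13.73 Myr.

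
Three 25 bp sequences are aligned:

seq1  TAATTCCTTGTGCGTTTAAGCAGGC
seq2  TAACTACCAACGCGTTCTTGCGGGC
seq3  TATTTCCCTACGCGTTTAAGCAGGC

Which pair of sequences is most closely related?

seq1–seq2: 10/25 differ, p = 0.400, d = 0.572.
seq1–seq3: 4/25 differ, p = 0.160, d = 0.180.
seq2–seq3: 8/25 differ, p = 0.320, d = 0.417.
The smallest distance is between seq1 and seq3.

seq1 and seq3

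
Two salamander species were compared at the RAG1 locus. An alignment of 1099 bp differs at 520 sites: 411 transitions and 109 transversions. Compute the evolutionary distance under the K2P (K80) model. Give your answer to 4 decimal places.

0.9944

P = 411/1099 ≈ 0.373976 and Q = 109/1099 ≈ 0.099181.
Under the Kimura two-parameter model, d = −½ ln(1 − 2P − Q) − ¼ ln(1 − 2Q).
1 − 2P − Q = 0.152867, giving −½ ln(0.152867) = 0.939094.
1 − 2Q = 0.801638, giving −¼ ln(0.801638) = 0.055275.
d = 0.939094 + 0.055275 = 0.994369.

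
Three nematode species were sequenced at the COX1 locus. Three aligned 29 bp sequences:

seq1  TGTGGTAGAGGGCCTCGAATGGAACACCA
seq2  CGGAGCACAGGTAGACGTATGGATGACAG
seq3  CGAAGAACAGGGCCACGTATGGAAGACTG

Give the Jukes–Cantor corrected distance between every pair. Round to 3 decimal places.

seq1–seq2: 14/29 sites differ → p ≈ 0.482759, d = −0.75 ln(1 − 0.643679) = 0.773942 ≈ 0.774.
seq1–seq3: 10/29 sites differ → p ≈ 0.344828, d = −0.75 ln(1 − 0.459771) = 0.461822 ≈ 0.462.
seq2–seq3: 7/29 sites differ → p ≈ 0.241379, d = −0.75 ln(1 − 0.321839) = 0.291278 ≈ 0.291.

d(seq1,seq2) = 0.774, d(seq1,seq3) = 0.462, d(seq2,seq3) = 0.291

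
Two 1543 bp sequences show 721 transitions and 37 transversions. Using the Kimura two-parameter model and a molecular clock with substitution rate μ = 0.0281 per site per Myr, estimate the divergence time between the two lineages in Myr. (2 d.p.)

28.53

P = 721/1543 ≈ 0.467272 and Q = 37/1543 ≈ 0.023979.
Under the Kimura two-parameter model, d = −½ ln(1 − 2P − Q) − ¼ ln(1 − 2Q).
1 − 2P − Q = 0.041477, giving −½ ln(0.041477) = 1.591308.
1 − 2Q = 0.952042, giving −¼ ln(0.952042) = 0.012287.
d = 1.591308 + 0.012287 = 1.603595.
Under a molecular clock d = 2μt, so t = d/(2μ) = 1.603595 / (2 × 0.0281) = 28.53 Myr.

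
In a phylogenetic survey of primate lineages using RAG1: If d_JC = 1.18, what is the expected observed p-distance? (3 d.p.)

p = (3/4)(1 − e^(−4d/3)) = 0.75 × (1 − e^(-1.573333)) = 0.75 × (1 − 0.207353) = 0.594485.

0.594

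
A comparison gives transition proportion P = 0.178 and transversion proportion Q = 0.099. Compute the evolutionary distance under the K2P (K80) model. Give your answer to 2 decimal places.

Under the Kimura two-parameter model, d = −½ ln(1 − 2P − Q) − ¼ ln(1 − 2Q).
1 − 2P − Q = 0.545, giving −½ ln(0.545) = 0.303485.
1 − 2Q = 0.802, giving −¼ ln(0.802) = 0.055162.
d = 0.303485 + 0.055162 = 0.358647.

0.36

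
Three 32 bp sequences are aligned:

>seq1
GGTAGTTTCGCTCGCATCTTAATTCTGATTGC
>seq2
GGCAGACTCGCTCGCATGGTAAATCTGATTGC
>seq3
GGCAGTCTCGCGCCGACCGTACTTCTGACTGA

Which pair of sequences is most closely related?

seq1 and seq2

seq1–seq2: 6/32 differ, p = 0.188, d = 0.216.
seq1–seq3: 10/32 differ, p = 0.313, d = 0.404.
seq2–seq3: 10/32 differ, p = 0.313, d = 0.404.
The smallest distance is between seq1 and seq2.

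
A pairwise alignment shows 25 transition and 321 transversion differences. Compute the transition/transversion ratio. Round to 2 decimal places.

0.08

R = 25/321 = 0.077881… ≈ 0.08 (to 2 d.p.).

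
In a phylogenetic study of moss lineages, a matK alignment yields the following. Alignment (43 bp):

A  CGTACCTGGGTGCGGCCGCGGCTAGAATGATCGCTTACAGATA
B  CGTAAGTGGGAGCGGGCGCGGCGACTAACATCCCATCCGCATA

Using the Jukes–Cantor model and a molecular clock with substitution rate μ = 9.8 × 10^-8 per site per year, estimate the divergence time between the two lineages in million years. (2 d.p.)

The sequences differ at 14 of 43 sites, so p = 14/43 ≈ 0.325581.
d = −(3/4) ln(1 − 4p/3) = −0.75 ln(1 − 0.434108) = −0.75 ln(0.565892)
  = −0.75 × (-0.569352) = 0.427014 substitutions/site.
Under a molecular clock d = 2μt, so t = d/(2μ) = 0.427014 / (2 × 9.8 × 10^-8) = 2.18 million years.

2.18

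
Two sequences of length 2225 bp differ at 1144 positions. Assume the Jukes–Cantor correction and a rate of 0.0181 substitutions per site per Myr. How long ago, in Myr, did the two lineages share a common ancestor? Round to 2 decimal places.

p = 1144/2225 ≈ 0.514157.
d = −(3/4) ln(1 − 4p/3) = −0.75 ln(1 − 0.685543) = −0.75 ln(0.314457)
  = −0.75 × (-1.156908) = 0.867681 substitutions/site.
Under a molecular clock d = 2μt, so t = d/(2μ) = 0.867681 / (2 × 0.0181) = 23.97 Myr.

23.97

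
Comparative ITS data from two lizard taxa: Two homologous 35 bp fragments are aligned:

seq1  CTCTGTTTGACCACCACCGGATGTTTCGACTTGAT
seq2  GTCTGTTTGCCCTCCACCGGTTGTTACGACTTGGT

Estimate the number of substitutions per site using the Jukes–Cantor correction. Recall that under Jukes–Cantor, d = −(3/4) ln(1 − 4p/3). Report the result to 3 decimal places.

The sequences differ at 6 of 35 sites (1, 10, 13, 21, 26, 34), so p = 6/35 ≈ 0.171429.
d = −(3/4) ln(1 − 4p/3) = −0.75 ln(1 − 0.228572) = −0.75 ln(0.771428)
  = −0.75 × (-0.259512) = 0.194634 substitutions/site.

0.195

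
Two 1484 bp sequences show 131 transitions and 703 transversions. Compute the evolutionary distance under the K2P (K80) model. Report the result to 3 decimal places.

P = 131/1484 ≈ 0.088275 and Q = 703/1484 ≈ 0.47372.
Under the Kimura two-parameter model, d = −½ ln(1 − 2P − Q) − ¼ ln(1 − 2Q).
1 − 2P − Q = 0.34973, giving −½ ln(0.34973) = 0.525297.
1 − 2Q = 0.05256, giving −¼ ln(0.05256) = 0.736450.
d = 0.525297 + 0.736450 = 1.261747.

1.262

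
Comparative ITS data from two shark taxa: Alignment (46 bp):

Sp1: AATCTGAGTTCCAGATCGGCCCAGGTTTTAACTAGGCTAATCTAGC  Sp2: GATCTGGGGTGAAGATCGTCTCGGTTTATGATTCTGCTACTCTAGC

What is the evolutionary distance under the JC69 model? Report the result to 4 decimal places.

The sequences differ at 15 of 46 sites, so p = 15/46 ≈ 0.326087.
d = −(3/4) ln(1 − 4p/3) = −0.75 ln(1 − 0.434783) = −0.75 ln(0.565217)
  = −0.75 × (-0.570546) = 0.427910 substitutions/site.

0.4279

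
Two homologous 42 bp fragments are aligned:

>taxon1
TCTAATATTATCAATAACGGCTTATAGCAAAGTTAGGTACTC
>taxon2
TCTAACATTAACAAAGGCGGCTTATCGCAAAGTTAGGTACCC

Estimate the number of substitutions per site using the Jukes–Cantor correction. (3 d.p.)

The sequences differ at 7 of 42 sites (6, 11, 15, 16, 17, 26, 41), so p = 7/42 ≈ 0.166667.
d = −(3/4) ln(1 − 4p/3) = −0.75 ln(1 − 0.222223) = −0.75 ln(0.777777)
  = −0.75 × (-0.251315) = 0.188486 substitutions/site.

0.188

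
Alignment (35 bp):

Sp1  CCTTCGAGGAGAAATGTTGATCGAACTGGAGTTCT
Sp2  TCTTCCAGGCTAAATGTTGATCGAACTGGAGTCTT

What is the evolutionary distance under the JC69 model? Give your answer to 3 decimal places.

The sequences differ at 6 of 35 sites (1, 6, 10, 11, 33, 34), so p = 6/35 ≈ 0.171429.
d = −(3/4) ln(1 − 4p/3) = −0.75 ln(1 − 0.228572) = −0.75 ln(0.771428)
  = −0.75 × (-0.259512) = 0.194634 substitutions/site.

0.195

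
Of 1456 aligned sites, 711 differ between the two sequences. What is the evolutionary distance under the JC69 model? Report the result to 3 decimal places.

p = 711/1456 ≈ 0.488324.
d = −(3/4) ln(1 − 4p/3) = −0.75 ln(1 − 0.651099) = −0.75 ln(0.348901)
  = −0.75 × (-1.052967) = 0.789725 substitutions/site.

0.790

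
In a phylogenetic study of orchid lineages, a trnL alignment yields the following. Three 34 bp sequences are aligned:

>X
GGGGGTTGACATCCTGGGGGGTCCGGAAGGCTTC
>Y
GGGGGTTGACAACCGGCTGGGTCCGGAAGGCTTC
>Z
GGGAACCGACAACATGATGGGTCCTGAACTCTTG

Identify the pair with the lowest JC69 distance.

X and Y

X–Y: 4/34 differ, p = 0.118, d = 0.128.
X–Z: 12/34 differ, p = 0.353, d = 0.477.
Y–Z: 11/34 differ, p = 0.324, d = 0.423.
The smallest distance is between X and Y.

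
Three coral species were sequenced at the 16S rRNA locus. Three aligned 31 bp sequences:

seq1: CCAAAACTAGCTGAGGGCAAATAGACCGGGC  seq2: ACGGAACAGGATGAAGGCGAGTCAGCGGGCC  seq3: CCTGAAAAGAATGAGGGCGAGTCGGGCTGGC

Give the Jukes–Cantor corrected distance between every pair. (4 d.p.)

seq1–seq2: 14/31 sites differ → p ≈ 0.451613, d = −0.75 ln(1 − 0.602151) = 0.691262 ≈ 0.6913.
seq1–seq3: 13/31 sites differ → p ≈ 0.419355, d = −0.75 ln(1 − 0.55914) = 0.614271 ≈ 0.6143.
seq2–seq3: 10/31 sites differ → p ≈ 0.322581, d = −0.75 ln(1 − 0.430108) = 0.421731 ≈ 0.4217.

d(seq1,seq2) = 0.6913, d(seq1,seq3) = 0.6143, d(seq2,seq3) = 0.4217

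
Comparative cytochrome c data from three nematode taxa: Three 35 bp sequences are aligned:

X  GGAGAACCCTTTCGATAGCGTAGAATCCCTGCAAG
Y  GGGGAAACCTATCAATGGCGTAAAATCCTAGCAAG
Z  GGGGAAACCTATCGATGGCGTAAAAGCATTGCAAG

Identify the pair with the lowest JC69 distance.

Y and Z

X–Y: 8/35 differ, p = 0.229, d = 0.273.
X–Z: 8/35 differ, p = 0.229, d = 0.273.
Y–Z: 4/35 differ, p = 0.114, d = 0.124.
The smallest distance is between Y and Z.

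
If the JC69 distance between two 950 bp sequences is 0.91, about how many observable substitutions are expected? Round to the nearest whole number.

Invert JC69: p = (3/4)(1 − e^(−4d/3)) = 0.75 × (1 − e^(-1.213333)) = 0.75 × (1 − 0.297205) = 0.527096.
Expected differing sites = pL ≈ 0.527096 × 950 = 500.7412 ≈ 501.

501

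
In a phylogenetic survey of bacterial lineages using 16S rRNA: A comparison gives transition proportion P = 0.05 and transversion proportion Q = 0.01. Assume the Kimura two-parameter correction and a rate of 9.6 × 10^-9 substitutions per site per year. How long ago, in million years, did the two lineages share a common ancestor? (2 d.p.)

3.30

Under the Kimura two-parameter model, d = −½ ln(1 − 2P − Q) − ¼ ln(1 − 2Q).
1 − 2P − Q = 0.89, giving −½ ln(0.89) = 0.058267.
1 − 2Q = 0.98, giving −¼ ln(0.98) = 0.005051.
d = 0.058267 + 0.005051 = 0.063318.
Under a molecular clock d = 2μt, so t = d/(2μ) = 0.063318 / (2 × 9.6 × 10^-9) = 3.30 million years.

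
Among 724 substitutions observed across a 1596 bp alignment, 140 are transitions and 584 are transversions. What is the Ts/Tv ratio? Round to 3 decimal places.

0.240

R = 140/584 = 0.239726… ≈ 0.240 (to 3 d.p.).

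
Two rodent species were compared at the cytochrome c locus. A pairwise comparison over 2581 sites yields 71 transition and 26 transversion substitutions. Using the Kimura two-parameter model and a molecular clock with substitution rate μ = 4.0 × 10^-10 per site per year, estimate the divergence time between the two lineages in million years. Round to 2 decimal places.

48.43

P = 71/2581 ≈ 0.027509 and Q = 26/2581 ≈ 0.010074.
Under the Kimura two-parameter model, d = −½ ln(1 − 2P − Q) − ¼ ln(1 − 2Q).
1 − 2P − Q = 0.934908, giving −½ ln(0.934908) = 0.033654.
1 − 2Q = 0.979852, giving −¼ ln(0.979852) = 0.005088.
d = 0.033654 + 0.005088 = 0.038742.
Under a molecular clock d = 2μt, so t = d/(2μ) = 0.038742 / (2 × 4.0 × 10^-10) = 48.43 million years.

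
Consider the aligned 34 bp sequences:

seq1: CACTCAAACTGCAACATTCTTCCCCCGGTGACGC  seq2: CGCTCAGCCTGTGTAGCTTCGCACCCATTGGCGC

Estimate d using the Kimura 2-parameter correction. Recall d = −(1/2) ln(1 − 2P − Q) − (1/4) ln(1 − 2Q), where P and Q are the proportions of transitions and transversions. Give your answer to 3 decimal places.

Of 34 sites, 10 differences are transitions and 6 are transversions, so P = 10/34 ≈ 0.294118 and Q = 6/34 ≈ 0.176471.
Under the Kimura two-parameter model, d = −½ ln(1 − 2P − Q) − ¼ ln(1 − 2Q).
1 − 2P − Q = 0.235293, giving −½ ln(0.235293) = 0.723462.
1 − 2Q = 0.647058, giving −¼ ln(0.647058) = 0.108830.
d = 0.723462 + 0.108830 = 0.832292.

0.832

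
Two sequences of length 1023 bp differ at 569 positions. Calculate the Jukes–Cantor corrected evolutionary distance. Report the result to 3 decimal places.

p = 569/1023 ≈ 0.556207.
d = −(3/4) ln(1 − 4p/3) = −0.75 ln(1 − 0.741609) = −0.75 ln(0.258391)
  = −0.75 × (-1.353281) = 1.014961 substitutions/site.

1.015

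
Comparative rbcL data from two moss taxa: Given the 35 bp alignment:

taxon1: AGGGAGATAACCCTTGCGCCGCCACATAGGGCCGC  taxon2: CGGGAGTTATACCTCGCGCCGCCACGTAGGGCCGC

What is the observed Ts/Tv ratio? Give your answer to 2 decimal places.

Transitions are A↔G and C↔T; transversions are all other mismatches.
Transitions: 2. Transversions: 4.
R = 2/4 = 0.50.

0.50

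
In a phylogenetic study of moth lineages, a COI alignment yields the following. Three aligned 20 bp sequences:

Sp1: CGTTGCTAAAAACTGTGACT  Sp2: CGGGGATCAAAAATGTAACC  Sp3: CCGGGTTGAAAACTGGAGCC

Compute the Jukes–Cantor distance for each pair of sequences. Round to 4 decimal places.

Sp1–Sp2: 7/20 sites differ → p = 0.35, d = −0.75 ln(1 − 0.466667) = 0.471457 ≈ 0.4715.
Sp1–Sp3: 9/20 sites differ → p = 0.45, d = −0.75 ln(1 − 0.6) = 0.687218 ≈ 0.6872.
Sp2–Sp3: 6/20 sites differ → p = 0.3, d = −0.75 ln(1 − 0.4) = 0.383119 ≈ 0.3831.

d(Sp1,Sp2) = 0.4715, d(Sp1,Sp3) = 0.6872, d(Sp2,Sp3) = 0.3831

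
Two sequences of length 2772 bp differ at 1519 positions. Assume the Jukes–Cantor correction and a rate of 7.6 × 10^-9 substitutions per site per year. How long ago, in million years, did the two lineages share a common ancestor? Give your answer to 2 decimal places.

p = 1519/2772 ≈ 0.54798.
d = −(3/4) ln(1 − 4p/3) = −0.75 ln(1 − 0.73064) = −0.75 ln(0.26936)
  = −0.75 × (-1.311707) = 0.983780 substitutions/site.
Under a molecular clock d = 2μt, so t = d/(2μ) = 0.983780 / (2 × 7.6 × 10^-9) = 64.72 million years.

64.72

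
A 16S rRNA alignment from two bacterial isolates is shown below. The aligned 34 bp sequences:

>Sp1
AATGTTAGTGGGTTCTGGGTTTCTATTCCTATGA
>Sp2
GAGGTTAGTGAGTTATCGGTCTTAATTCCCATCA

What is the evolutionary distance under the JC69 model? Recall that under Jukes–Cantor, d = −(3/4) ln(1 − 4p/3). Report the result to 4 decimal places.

The sequences differ at 10 of 34 sites (1, 3, 11, 15, 17, 21, 23, 24, 30, 33), so p = 10/34 ≈ 0.294118.
d = −(3/4) ln(1 − 4p/3) = −0.75 ln(1 − 0.392157) = −0.75 ln(0.607843)
  = −0.75 × (-0.497839) = 0.373379 substitutions/site.

0.3734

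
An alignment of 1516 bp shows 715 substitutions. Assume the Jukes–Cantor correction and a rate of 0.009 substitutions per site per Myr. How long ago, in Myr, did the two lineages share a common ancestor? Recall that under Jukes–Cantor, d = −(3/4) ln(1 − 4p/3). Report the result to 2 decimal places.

p = 715/1516 ≈ 0.471636.
d = −(3/4) ln(1 − 4p/3) = −0.75 ln(1 − 0.628848) = −0.75 ln(0.371152)
  = −0.75 × (-0.991144) = 0.743358 substitutions/site.
Under a molecular clock d = 2μt, so t = d/(2μ) = 0.743358 / (2 × 0.009) = 41.30 Myr.

41.30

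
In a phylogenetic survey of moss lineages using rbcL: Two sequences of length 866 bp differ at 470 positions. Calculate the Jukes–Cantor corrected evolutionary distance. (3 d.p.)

0.965

p = 470/866 ≈ 0.542725.
d = −(3/4) ln(1 − 4p/3) = −0.75 ln(1 − 0.723633) = −0.75 ln(0.276367)
  = −0.75 × (-1.286026) = 0.964520 substitutions/site.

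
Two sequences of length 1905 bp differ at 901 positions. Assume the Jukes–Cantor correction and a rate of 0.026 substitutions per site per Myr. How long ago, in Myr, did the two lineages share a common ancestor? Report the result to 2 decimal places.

p = 901/1905 ≈ 0.472966.
d = −(3/4) ln(1 − 4p/3) = −0.75 ln(1 − 0.630621) = −0.75 ln(0.369379)
  = −0.75 × (-0.995932) = 0.746949 substitutions/site.
Under a molecular clock d = 2μt, so t = d/(2μ) = 0.746949 / (2 × 0.026) = 14.36 Myr.

14.36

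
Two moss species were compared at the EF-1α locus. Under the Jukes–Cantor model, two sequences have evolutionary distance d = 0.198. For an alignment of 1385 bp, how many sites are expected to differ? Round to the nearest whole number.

241

Invert JC69: p = (3/4)(1 − e^(−4d/3)) = 0.75 × (1 − e^(-0.264)) = 0.75 × (1 − 0.767974) = 0.174020.
Expected differing sites = pL ≈ 0.174020 × 1385 = 241.0177 ≈ 241.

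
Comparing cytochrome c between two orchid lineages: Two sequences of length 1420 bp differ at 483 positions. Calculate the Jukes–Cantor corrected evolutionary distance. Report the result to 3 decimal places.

p = 483/1420 ≈ 0.340141.
d = −(3/4) ln(1 − 4p/3) = −0.75 ln(1 − 0.453521) = −0.75 ln(0.546479)
  = −0.75 × (-0.604259) = 0.453194 substitutions/site.

0.453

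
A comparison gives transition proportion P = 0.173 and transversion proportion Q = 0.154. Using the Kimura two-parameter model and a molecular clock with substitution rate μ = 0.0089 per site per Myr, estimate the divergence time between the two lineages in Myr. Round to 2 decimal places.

Under the Kimura two-parameter model, d = −½ ln(1 − 2P − Q) − ¼ ln(1 − 2Q).
1 − 2P − Q = 0.5, giving −½ ln(0.5) = 0.346574.
1 − 2Q = 0.692, giving −¼ ln(0.692) = 0.092042.
d = 0.346574 + 0.092042 = 0.438616.
Under a molecular clock d = 2μt, so t = d/(2μ) = 0.438616 / (2 × 0.0089) = 24.64 Myr.

24.64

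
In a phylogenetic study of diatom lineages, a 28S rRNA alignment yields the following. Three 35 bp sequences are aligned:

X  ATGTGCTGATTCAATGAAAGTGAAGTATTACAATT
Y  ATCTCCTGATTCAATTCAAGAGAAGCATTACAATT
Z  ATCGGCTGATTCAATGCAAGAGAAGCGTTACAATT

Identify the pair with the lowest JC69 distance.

X–Y: 6/35 differ, p = 0.171, d = 0.195.
X–Z: 6/35 differ, p = 0.171, d = 0.195.
Y–Z: 4/35 differ, p = 0.114, d = 0.124.
The smallest distance is between Y and Z.

Y and Z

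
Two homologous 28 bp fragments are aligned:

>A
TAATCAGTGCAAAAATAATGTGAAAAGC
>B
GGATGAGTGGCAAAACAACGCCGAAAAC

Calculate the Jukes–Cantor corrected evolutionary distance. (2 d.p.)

0.56

The sequences differ at 11 of 28 sites, so p = 11/28 ≈ 0.392857.
d = −(3/4) ln(1 − 4p/3) = −0.75 ln(1 − 0.523809) = −0.75 ln(0.476191)
  = −0.75 × (-0.741936) = 0.556452 substitutions/site.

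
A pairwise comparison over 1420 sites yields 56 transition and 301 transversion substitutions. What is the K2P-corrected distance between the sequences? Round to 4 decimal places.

0.3097

P = 56/1420 ≈ 0.039437 and Q = 301/1420 ≈ 0.211972.
Under the Kimura two-parameter model, d = −½ ln(1 − 2P − Q) − ¼ ln(1 − 2Q).
1 − 2P − Q = 0.709154, giving −½ ln(0.709154) = 0.171841.
1 − 2Q = 0.576056, giving −¼ ln(0.576056) = 0.137888.
d = 0.171841 + 0.137888 = 0.309729.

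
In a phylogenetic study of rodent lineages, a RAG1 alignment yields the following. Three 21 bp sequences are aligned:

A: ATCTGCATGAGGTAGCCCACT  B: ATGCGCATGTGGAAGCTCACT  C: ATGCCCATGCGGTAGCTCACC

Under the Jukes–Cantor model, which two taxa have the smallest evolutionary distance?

B and C

A–B: 5/21 differ, p = 0.238, d = 0.286.
A–C: 6/21 differ, p = 0.286, d = 0.360.
B–C: 4/21 differ, p = 0.190, d = 0.220.
The smallest distance is between B and C.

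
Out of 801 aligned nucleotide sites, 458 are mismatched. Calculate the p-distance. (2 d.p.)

p = 458/801 = 0.571785… ≈ 0.57 (to 2 d.p.).

0.57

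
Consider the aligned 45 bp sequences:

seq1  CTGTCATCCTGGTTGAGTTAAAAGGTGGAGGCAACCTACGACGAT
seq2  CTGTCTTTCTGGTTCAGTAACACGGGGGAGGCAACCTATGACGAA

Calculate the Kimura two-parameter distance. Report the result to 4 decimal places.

Of 45 sites, 2 differences are transitions and 7 are transversions, so P = 2/45 ≈ 0.044444 and Q = 7/45 ≈ 0.155556.
Under the Kimura two-parameter model, d = −½ ln(1 − 2P − Q) − ¼ ln(1 − 2Q).
1 − 2P − Q = 0.755556, giving −½ ln(0.755556) = 0.140151.
1 − 2Q = 0.688888, giving −¼ ln(0.688888) = 0.093169.
d = 0.140151 + 0.093169 = 0.233320.

0.2333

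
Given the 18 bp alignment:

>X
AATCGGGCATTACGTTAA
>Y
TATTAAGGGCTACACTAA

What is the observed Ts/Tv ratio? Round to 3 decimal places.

Transitions are A↔G and C↔T; transversions are all other mismatches.
Transitions: 7. Transversions: 2.
R = 7/2 = 3.500.

3.500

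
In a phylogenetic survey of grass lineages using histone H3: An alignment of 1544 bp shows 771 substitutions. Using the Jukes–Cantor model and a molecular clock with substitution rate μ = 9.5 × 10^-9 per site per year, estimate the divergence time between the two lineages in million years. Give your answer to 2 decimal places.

p = 771/1544 ≈ 0.499352.
d = −(3/4) ln(1 − 4p/3) = −0.75 ln(1 − 0.665803) = −0.75 ln(0.334197)
  = −0.75 × (-1.096025) = 0.822019 substitutions/site.
Under a molecular clock d = 2μt, so t = d/(2μ) = 0.822019 / (2 × 9.5 × 10^-9) = 43.26 million years.

43.26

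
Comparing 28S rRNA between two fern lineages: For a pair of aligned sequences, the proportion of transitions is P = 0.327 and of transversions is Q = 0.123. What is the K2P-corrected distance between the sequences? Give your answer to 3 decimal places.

Under the Kimura two-parameter model, d = −½ ln(1 − 2P − Q) − ¼ ln(1 − 2Q).
1 − 2P − Q = 0.223, giving −½ ln(0.223) = 0.750292.
1 − 2Q = 0.754, giving −¼ ln(0.754) = 0.070591.
d = 0.750292 + 0.070591 = 0.820883.

0.821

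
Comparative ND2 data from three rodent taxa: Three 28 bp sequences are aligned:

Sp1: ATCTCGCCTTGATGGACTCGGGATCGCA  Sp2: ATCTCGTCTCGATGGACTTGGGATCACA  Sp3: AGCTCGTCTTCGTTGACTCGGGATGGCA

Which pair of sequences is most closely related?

Sp1–Sp2: 4/28 differ, p = 0.143, d = 0.158.
Sp1–Sp3: 6/28 differ, p = 0.214, d = 0.252.
Sp2–Sp3: 8/28 differ, p = 0.286, d = 0.360.
The smallest distance is between Sp1 and Sp2.

Sp1 and Sp2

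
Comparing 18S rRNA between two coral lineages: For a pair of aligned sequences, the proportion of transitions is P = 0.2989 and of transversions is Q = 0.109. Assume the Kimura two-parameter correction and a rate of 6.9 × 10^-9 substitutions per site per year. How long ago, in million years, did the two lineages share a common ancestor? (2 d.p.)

48.91

Under the Kimura two-parameter model, d = −½ ln(1 − 2P − Q) − ¼ ln(1 − 2Q).
1 − 2P − Q = 0.2932, giving −½ ln(0.2932) = 0.613450.
1 − 2Q = 0.782, giving −¼ ln(0.782) = 0.061475.
d = 0.613450 + 0.061475 = 0.674925.
Under a molecular clock d = 2μt, so t = d/(2μ) = 0.674925 / (2 × 6.9 × 10^-9) = 48.91 million years.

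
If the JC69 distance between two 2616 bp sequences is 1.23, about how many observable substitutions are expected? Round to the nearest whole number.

1581

Invert JC69: p = (3/4)(1 − e^(−4d/3)) = 0.75 × (1 − e^(-1.64)) = 0.75 × (1 − 0.193980) = 0.604515.
Expected differing sites = pL ≈ 0.604515 × 2616 = 1581.41124 ≈ 1581.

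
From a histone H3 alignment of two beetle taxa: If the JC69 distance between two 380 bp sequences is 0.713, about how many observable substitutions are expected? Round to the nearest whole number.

175

Invert JC69: p = (3/4)(1 − e^(−4d/3)) = 0.75 × (1 − e^(-0.950667)) = 0.75 × (1 − 0.386483) = 0.460138.
Expected differing sites = pL ≈ 0.460138 × 380 = 174.85244 ≈ 175.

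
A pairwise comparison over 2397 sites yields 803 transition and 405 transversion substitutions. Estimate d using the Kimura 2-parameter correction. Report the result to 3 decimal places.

1.016

P = 803/2397 ≈ 0.335002 and Q = 405/2397 ≈ 0.168961.
Under the Kimura two-parameter model, d = −½ ln(1 − 2P − Q) − ¼ ln(1 − 2Q).
1 − 2P − Q = 0.161035, giving −½ ln(0.161035) = 0.913067.
1 − 2Q = 0.662078, giving −¼ ln(0.662078) = 0.103093.
d = 0.913067 + 0.103093 = 1.016160.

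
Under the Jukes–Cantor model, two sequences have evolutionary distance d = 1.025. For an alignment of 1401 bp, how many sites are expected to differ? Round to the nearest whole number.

Invert JC69: p = (3/4)(1 − e^(−4d/3)) = 0.75 × (1 − e^(-1.366667)) = 0.75 × (1 − 0.254955) = 0.558784.
Expected differing sites = pL ≈ 0.558784 × 1401 = 782.856384 ≈ 783.

783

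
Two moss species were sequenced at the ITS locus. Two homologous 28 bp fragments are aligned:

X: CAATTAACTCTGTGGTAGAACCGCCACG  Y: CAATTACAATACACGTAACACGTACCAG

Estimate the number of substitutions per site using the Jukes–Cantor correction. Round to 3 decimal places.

0.940

The sequences differ at 15 of 28 sites, so p = 15/28 ≈ 0.535714.
d = −(3/4) ln(1 − 4p/3) = −0.75 ln(1 − 0.714285) = −0.75 ln(0.285715)
  = −0.75 × (-1.252760) = 0.939570 substitutions/site.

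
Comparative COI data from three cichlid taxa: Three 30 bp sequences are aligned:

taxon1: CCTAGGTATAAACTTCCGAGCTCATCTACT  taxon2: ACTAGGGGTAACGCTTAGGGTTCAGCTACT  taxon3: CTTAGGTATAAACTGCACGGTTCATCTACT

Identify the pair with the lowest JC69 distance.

taxon1 and taxon3

taxon1–taxon2: 11/30 differ, p = 0.367, d = 0.503.
taxon1–taxon3: 6/30 differ, p = 0.200, d = 0.233.
taxon2–taxon3: 11/30 differ, p = 0.367, d = 0.503.
The smallest distance is between taxon1 and taxon3.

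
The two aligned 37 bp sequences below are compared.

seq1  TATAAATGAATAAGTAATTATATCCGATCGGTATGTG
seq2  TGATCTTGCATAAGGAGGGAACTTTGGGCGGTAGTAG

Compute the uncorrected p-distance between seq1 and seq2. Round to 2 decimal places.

The sequences differ at 19 of 37 positions.
p = 19/37 = 0.513513… ≈ 0.51 (to 2 d.p.).

0.51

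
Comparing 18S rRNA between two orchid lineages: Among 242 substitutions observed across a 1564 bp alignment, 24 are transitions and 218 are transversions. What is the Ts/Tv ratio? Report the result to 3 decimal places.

0.110

R = 24/218 = 0.110091… ≈ 0.110 (to 3 d.p.).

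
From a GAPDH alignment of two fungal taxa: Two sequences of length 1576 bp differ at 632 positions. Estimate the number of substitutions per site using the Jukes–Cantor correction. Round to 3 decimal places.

0.574

p = 632/1576 ≈ 0.401015.
d = −(3/4) ln(1 − 4p/3) = −0.75 ln(1 − 0.534687) = −0.75 ln(0.465313)
  = −0.75 × (-0.765045) = 0.573784 substitutions/site.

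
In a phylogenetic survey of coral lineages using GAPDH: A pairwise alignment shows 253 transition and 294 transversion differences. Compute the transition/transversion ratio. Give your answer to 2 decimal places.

R = 253/294 = 0.860544… ≈ 0.86 (to 2 d.p.).

0.86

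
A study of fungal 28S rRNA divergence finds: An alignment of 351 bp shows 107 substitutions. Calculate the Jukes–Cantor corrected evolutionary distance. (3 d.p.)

0.391

p = 107/351 ≈ 0.304843.
d = −(3/4) ln(1 − 4p/3) = −0.75 ln(1 − 0.406457) = −0.75 ln(0.593543)
  = −0.75 × (-0.521646) = 0.391235 substitutions/site.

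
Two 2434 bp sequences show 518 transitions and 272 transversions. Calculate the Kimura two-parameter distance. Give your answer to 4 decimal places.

0.4487

P = 518/2434 ≈ 0.212818 and Q = 272/2434 ≈ 0.11175.
Under the Kimura two-parameter model, d = −½ ln(1 − 2P − Q) − ¼ ln(1 − 2Q).
1 − 2P − Q = 0.462614, giving −½ ln(0.462614) = 0.385431.
1 − 2Q = 0.7765, giving −¼ ln(0.7765) = 0.063240.
d = 0.385431 + 0.063240 = 0.448671.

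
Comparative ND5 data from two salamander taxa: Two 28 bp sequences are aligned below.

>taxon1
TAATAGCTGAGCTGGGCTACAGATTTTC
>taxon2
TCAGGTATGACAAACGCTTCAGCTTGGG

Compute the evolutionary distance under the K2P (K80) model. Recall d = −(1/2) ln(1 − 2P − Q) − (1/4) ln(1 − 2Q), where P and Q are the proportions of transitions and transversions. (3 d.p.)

Of 28 sites, 2 differences are transitions and 13 are transversions, so P = 2/28 ≈ 0.071429 and Q = 13/28 ≈ 0.464286.
Under the Kimura two-parameter model, d = −½ ln(1 − 2P − Q) − ¼ ln(1 − 2Q).
1 − 2P − Q = 0.392856, giving −½ ln(0.392856) = 0.467156.
1 − 2Q = 0.071428, giving −¼ ln(0.071428) = 0.659766.
d = 0.467156 + 0.659766 = 1.126922.

1.127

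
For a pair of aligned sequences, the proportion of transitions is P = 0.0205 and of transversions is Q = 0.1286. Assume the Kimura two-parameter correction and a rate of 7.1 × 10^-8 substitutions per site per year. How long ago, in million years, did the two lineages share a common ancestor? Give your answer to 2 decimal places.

1.18

Under the Kimura two-parameter model, d = −½ ln(1 − 2P − Q) − ¼ ln(1 − 2Q).
1 − 2P − Q = 0.8304, giving −½ ln(0.8304) = 0.092924.
1 − 2Q = 0.7428, giving −¼ ln(0.7428) = 0.074332.
d = 0.092924 + 0.074332 = 0.167256.
Under a molecular clock d = 2μt, so t = d/(2μ) = 0.167256 / (2 × 7.1 × 10^-8) = 1.18 million years.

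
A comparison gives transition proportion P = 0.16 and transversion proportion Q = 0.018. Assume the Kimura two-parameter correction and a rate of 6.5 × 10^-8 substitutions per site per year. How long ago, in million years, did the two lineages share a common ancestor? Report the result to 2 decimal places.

1.66

Under the Kimura two-parameter model, d = −½ ln(1 − 2P − Q) − ¼ ln(1 − 2Q).
1 − 2P − Q = 0.662, giving −½ ln(0.662) = 0.206245.
1 − 2Q = 0.964, giving −¼ ln(0.964) = 0.009166.
d = 0.206245 + 0.009166 = 0.215411.
Under a molecular clock d = 2μt, so t = d/(2μ) = 0.215411 / (2 × 6.5 × 10^-8) = 1.66 million years.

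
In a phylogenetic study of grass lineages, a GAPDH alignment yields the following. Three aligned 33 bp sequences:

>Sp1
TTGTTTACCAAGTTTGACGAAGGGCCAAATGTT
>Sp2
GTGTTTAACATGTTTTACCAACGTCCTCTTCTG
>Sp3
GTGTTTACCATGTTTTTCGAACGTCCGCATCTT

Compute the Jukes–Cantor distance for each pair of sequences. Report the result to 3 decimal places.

Sp1–Sp2: 12/33 sites differ → p ≈ 0.363636, d = −0.75 ln(1 − 0.484848) = 0.497470 ≈ 0.497.
Sp1–Sp3: 9/33 sites differ → p ≈ 0.272727, d = −0.75 ln(1 − 0.363636) = 0.338988 ≈ 0.339.
Sp2–Sp3: 6/33 sites differ → p ≈ 0.181818, d = −0.75 ln(1 − 0.242424) = 0.208224 ≈ 0.208.

d(Sp1,Sp2) = 0.497, d(Sp1,Sp3) = 0.339, d(Sp2,Sp3) = 0.208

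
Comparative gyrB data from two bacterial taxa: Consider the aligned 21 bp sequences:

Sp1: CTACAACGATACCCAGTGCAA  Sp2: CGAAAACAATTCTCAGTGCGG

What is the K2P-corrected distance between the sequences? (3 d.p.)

Of 21 sites, 4 differences are transitions and 3 are transversions, so P = 4/21 ≈ 0.190476 and Q = 3/21 ≈ 0.142857.
Under the Kimura two-parameter model, d = −½ ln(1 − 2P − Q) − ¼ ln(1 − 2Q).
1 − 2P − Q = 0.476191, giving −½ ln(0.476191) = 0.370968.
1 − 2Q = 0.714286, giving −¼ ln(0.714286) = 0.084118.
d = 0.370968 + 0.084118 = 0.455086.

0.455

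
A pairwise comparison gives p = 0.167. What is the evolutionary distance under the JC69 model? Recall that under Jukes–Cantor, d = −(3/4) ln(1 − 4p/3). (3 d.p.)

d = −(3/4) ln(1 − 4p/3) = −0.75 ln(1 − 0.222667) = −0.75 ln(0.777333)
  = −0.75 × (-0.251886) = 0.188915 substitutions/site.

0.189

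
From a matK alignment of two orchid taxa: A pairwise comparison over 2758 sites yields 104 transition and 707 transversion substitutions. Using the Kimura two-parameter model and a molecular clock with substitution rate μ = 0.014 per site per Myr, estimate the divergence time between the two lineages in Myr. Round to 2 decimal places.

13.62

P = 104/2758 ≈ 0.037708 and Q = 707/2758 ≈ 0.256345.
Under the Kimura two-parameter model, d = −½ ln(1 − 2P − Q) − ¼ ln(1 − 2Q).
1 − 2P − Q = 0.668239, giving −½ ln(0.668239) = 0.201555.
1 − 2Q = 0.48731, giving −¼ ln(0.48731) = 0.179714.
d = 0.201555 + 0.179714 = 0.381269.
Under a molecular clock d = 2μt, so t = d/(2μ) = 0.381269 / (2 × 0.014) = 13.62 Myr.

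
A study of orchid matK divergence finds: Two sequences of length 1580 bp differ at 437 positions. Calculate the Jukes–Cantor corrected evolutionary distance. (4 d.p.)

0.3451

p = 437/1580 ≈ 0.276582.
d = −(3/4) ln(1 − 4p/3) = −0.75 ln(1 − 0.368776) = −0.75 ln(0.631224)
  = −0.75 × (-0.460094) = 0.345071 substitutions/site.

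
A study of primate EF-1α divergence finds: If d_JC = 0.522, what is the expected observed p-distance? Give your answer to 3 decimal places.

p = (3/4)(1 − e^(−4d/3)) = 0.75 × (1 − e^(-0.696)) = 0.75 × (1 − 0.498576) = 0.376068.

0.376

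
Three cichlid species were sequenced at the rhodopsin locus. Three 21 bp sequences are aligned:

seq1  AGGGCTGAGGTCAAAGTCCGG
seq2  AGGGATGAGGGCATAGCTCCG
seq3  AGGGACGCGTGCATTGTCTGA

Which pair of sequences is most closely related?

seq1–seq2: 6/21 differ, p = 0.286, d = 0.360.
seq1–seq3: 9/21 differ, p = 0.429, d = 0.635.
seq2–seq3: 9/21 differ, p = 0.429, d = 0.635.
The smallest distance is between seq1 and seq2.

seq1 and seq2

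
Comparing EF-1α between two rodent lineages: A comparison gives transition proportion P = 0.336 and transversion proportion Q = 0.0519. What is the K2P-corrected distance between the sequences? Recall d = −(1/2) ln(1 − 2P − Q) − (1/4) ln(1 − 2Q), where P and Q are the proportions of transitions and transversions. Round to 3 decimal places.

Under the Kimura two-parameter model, d = −½ ln(1 − 2P − Q) − ¼ ln(1 − 2Q).
1 − 2P − Q = 0.2761, giving −½ ln(0.2761) = 0.643496.
1 − 2Q = 0.8962, giving −¼ ln(0.8962) = 0.027398.
d = 0.643496 + 0.027398 = 0.670894.

0.671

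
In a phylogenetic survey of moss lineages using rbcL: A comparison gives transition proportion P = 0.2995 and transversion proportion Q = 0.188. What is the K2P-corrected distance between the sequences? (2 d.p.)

Under the Kimura two-parameter model, d = −½ ln(1 − 2P − Q) − ¼ ln(1 − 2Q).
1 − 2P − Q = 0.213, giving −½ ln(0.213) = 0.773232.
1 − 2Q = 0.624, giving −¼ ln(0.624) = 0.117901.
d = 0.773232 + 0.117901 = 0.891133.

0.89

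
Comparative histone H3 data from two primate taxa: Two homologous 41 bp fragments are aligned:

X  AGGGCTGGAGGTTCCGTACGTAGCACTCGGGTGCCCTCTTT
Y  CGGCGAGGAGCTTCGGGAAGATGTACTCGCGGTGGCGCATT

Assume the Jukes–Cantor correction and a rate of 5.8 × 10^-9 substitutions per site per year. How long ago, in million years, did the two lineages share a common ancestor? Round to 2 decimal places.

The sequences differ at 18 of 41 sites, so p = 18/41 ≈ 0.439024.
d = −(3/4) ln(1 − 4p/3) = −0.75 ln(1 − 0.585365) = −0.75 ln(0.414635)
  = −0.75 × (-0.880357) = 0.660268 substitutions/site.
Under a molecular clock d = 2μt, so t = d/(2μ) = 0.660268 / (2 × 5.8 × 10^-9) = 56.92 million years.

56.92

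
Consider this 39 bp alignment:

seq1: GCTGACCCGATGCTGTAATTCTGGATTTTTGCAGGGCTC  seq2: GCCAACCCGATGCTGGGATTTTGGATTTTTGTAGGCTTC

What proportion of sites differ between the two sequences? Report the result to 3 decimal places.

0.205

The sequences differ at 8 of 39 positions (sites 3, 4, 16, 17, 21, 32, 36, 37).
p = 8/39 = 0.205128… ≈ 0.205 (to 3 d.p.).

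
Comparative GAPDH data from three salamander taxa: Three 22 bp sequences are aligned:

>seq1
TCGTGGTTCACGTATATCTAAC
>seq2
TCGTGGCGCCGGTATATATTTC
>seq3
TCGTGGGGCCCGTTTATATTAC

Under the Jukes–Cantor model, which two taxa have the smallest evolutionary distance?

seq2 and seq3

seq1–seq2: 7/22 differ, p = 0.318, d = 0.414.
seq1–seq3: 6/22 differ, p = 0.273, d = 0.339.
seq2–seq3: 4/22 differ, p = 0.182, d = 0.208.
The smallest distance is between seq2 and seq3.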